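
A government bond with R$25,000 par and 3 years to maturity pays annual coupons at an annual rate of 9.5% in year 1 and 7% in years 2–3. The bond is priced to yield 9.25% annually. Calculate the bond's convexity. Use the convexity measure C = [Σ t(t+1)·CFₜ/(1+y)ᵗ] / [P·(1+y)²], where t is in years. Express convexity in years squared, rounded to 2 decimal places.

With y = 0.0925:
  t   CF        PV=CF/(1+0.0925)^t    t·PV        t(t+1)·PV
  1     2,375.00     2,173.9130     2,173.9130       4,347.8261
  2     1,750.00     1,466.2066     2,932.4131       8,797.2393
  3    26,750.00    20,514.4298    61,543.2893     246,173.1571
  Σ                 24,154.5494    66,649.6154     259,318.2226
P = 24,154.5494.
Convexity = Σ t(t+1)·PV / [P·(1+y)²] = 259,318.2226 / (24,154.5494 × 1.193556) = 8.99479.

8.99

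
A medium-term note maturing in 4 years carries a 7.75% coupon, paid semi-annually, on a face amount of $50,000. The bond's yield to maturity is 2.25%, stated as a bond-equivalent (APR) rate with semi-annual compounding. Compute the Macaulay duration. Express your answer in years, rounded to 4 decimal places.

3.5661 years

Periodic yield y = 0.01125. Discount each cash flow and weight by its period:
  t   CF        PV=CF/(1+0.01125)^t    t·PV
  1     1,937.50     1,915.9456     1,915.9456
  2     1,937.50     1,894.6310     3,789.2620
  3     1,937.50     1,873.5535     5,620.6606
  4     1,937.50     1,852.7105     7,410.8422
  5     1,937.50     1,832.0994     9,160.4971
  6     1,937.50     1,811.7176    10,870.3056
  7     1,937.50     1,791.5625    12,540.9377
  8    51,937.50    47,491.1585   379,929.2682
  Σ                 60,463.3788   431,237.7190
Price P = Σ PV = 60,463.3788.
Macaulay duration = Σ(t·PV) / P = 431,237.7190 / 60,463.3788 = 7.13221 half-year periods.
In years: 7.13221 / 2 = 3.56611 years.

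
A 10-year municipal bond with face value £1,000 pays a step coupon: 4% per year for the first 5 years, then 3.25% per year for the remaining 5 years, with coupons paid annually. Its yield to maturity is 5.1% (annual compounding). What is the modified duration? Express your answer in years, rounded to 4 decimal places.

Periodic yield y = 0.051. First find Macaulay duration:
  t   CF        PV=CF/(1+0.051)^t    t·PV
  1        40.00        38.0590        38.0590
  2        40.00        36.2122        72.4243
  3        40.00        34.4550       103.3649
  4        40.00        32.7830       131.1321
  5        40.00        31.1922       155.9611
  6        32.50        24.1139       144.6833
  7        32.50        22.9437       160.6062
  8        32.50        21.8304       174.6432
  9        32.50        20.7711       186.9397
  10    1,032.50       627.8601     6,278.6012
  Σ                    890.2206     7,446.4151
P = 890.2206; Macaulay duration = 7,446.4151 / 890.2206 = 8.36469 years.
Modified duration = D_Mac / (1 + y) = 8.36469 / 1.051 = 7.95879 years.

7.9588 years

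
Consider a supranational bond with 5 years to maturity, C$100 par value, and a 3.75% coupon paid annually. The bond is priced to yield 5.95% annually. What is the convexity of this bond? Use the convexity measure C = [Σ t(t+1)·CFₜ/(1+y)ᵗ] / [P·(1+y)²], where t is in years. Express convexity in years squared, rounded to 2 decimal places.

24.12

With y = 0.0595:
  t   CF        PV=CF/(1+0.0595)^t    t·PV        t(t+1)·PV
  1         3.75         3.5394         3.5394           7.0788
  2         3.75         3.3406         6.6813          20.0438
  3         3.75         3.1530         9.4591          37.8364
  4         3.75         2.9760        11.9038          59.5192
  5       103.75        77.7111       388.5557       2,331.3343
  Σ                     90.7202       420.1393       2,455.8126
P = 90.7202.
Convexity = Σ t(t+1)·PV / [P·(1+y)²] = 2,455.8126 / (90.7202 × 1.122540) = 24.11512.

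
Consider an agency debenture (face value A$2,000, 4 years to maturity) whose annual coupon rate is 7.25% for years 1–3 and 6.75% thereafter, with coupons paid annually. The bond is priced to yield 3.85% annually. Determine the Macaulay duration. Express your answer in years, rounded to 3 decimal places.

3.635 years

Periodic yield y = 0.0385. Discount each cash flow and weight by its year:
  t   CF        PV=CF/(1+0.0385)^t    t·PV
  1       145.00       139.6245       139.6245
  2       145.00       134.4482       268.8964
  3       145.00       129.4638       388.3915
  4     2,135.00     1,835.5739     7,342.2956
  Σ                  2,239.1104     8,139.2080
Price P = Σ PV = 2,239.1104.
Macaulay duration = Σ(t·PV) / P = 8,139.2080 / 2,239.1104 = 3.63502 years.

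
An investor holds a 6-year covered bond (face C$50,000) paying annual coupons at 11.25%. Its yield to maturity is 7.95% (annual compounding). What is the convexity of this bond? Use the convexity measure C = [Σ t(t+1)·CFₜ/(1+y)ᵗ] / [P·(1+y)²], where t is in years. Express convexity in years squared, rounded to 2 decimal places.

With y = 0.0795:
  t   CF        PV=CF/(1+0.0795)^t    t·PV        t(t+1)·PV
  1     5,625.00     5,210.7457     5,210.7457      10,421.4914
  2     5,625.00     4,826.9993     9,653.9985      28,961.9956
  3     5,625.00     4,471.5139    13,414.5418      53,658.1670
  4     5,625.00     4,142.2084    16,568.8334      82,844.1671
  5     5,625.00     3,837.1546    19,185.7728     115,114.6370
  6    55,625.00    35,150.7134   210,904.2806   1,476,329.9639
  Σ                 57,639.3352   274,938.1728   1,767,330.4220
P = 57,639.3352.
Convexity = Σ t(t+1)·PV / [P·(1+y)²] = 1,767,330.4220 / (57,639.3352 × 1.165320) = 26.31198.

26.31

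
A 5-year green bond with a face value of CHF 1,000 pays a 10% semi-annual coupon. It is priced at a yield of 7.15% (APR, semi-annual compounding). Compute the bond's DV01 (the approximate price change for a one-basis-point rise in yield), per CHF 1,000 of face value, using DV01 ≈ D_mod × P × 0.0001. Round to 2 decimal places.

Periodic yield y = 0.03575.
  t   CF        PV=CF/(1+0.03575)^t    t·PV
  1        50.00        48.2742        48.2742
  2        50.00        46.6080        93.2159
  3        50.00        44.9992       134.9977
  4        50.00        43.4460       173.7842
  5        50.00        41.9465       209.7323
  6        50.00        40.4986       242.9918
  7        50.00        39.1008       273.7055
  8        50.00        37.7512       302.0094
  9        50.00        36.4482       328.0334
  10    1,050.00       738.9922     7,389.9224
  Σ                  1,118.0649     9,196.6668
P = 1,118.0649; D_Mac = 8.22552 half-year periods = 4.11276 yrs; D_mod = 3.97080 yrs.
DV01 ≈ 3.97080 × 1,118.0649 × 0.0001 = 0.443962.

CHF 0.44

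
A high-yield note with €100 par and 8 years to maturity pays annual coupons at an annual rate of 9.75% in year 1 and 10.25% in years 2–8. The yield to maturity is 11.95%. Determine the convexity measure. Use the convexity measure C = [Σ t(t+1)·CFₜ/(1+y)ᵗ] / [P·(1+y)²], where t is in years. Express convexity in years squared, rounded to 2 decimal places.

36.40

With y = 0.1195:
  t   CF        PV=CF/(1+0.1195)^t    t·PV        t(t+1)·PV
  1         9.75         8.7092         8.7092          17.4185
  2        10.25         8.1785        16.3571          49.0712
  3        10.25         7.3055        21.9166          87.6663
  4        10.25         6.5257        26.1028         130.5141
  5        10.25         5.8291        29.1456         174.8738
  6        10.25         5.2069        31.2414         218.6898
  7        10.25         4.6511        32.5577         260.4613
  8       110.25        44.6875       357.4998       3,217.4982
  Σ                     91.0936       523.5302       4,156.1932
P = 91.0936.
Convexity = Σ t(t+1)·PV / [P·(1+y)²] = 4,156.1932 / (91.0936 × 1.253280) = 36.40488.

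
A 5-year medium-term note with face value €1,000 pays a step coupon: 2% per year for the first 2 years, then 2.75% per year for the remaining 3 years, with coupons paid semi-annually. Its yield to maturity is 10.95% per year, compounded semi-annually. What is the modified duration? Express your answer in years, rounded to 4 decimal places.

Periodic yield y = 0.05475. First find Macaulay duration:
  t   CF        PV=CF/(1+0.05475)^t    t·PV
  1        10.00         9.4809         9.4809
  2        10.00         8.9888        17.9776
  3        10.00         8.5222        25.5666
  4        10.00         8.0798        32.3193
  5        13.75        10.5331        52.6654
  6        13.75         9.9863        59.9179
  7        13.75         9.4680        66.2757
  8        13.75         8.9765        71.8119
  9        13.75         8.5105        76.5948
  10    1,013.75       594.8884     5,948.8844
  Σ                    677.4345     6,361.4944
P = 677.4345; Macaulay duration = 6,361.4944 / 677.4345 = 9.39057 half-year periods = 4.69528 years.
Modified duration = D_Mac / (1 + y) = 4.69528 / 1.05475 = 4.45156 years.

4.4516 years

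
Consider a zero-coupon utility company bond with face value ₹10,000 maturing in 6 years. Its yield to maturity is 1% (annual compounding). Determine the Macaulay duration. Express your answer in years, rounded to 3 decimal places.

A zero-coupon bond has a single cash flow at maturity, so its Macaulay duration equals its maturity: 6 years.

6.000 years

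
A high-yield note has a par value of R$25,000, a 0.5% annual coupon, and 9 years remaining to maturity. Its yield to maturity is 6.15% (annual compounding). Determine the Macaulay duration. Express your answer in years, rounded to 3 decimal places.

8.760 years

Periodic yield y = 0.0615. Discount each cash flow and weight by its year:
  t   CF        PV=CF/(1+0.0615)^t    t·PV
  1       125.00       117.7579       117.7579
  2       125.00       110.9354       221.8707
  3       125.00       104.5081       313.5243
  4       125.00        98.4532       393.8130
  5       125.00        92.7492       463.7458
  6       125.00        87.3756       524.2534
  7       125.00        82.3133       576.1931
  8       125.00        77.5443       620.3546
  9    25,125.00    14,683.3815   132,150.4339
  Σ                 15,455.0185   135,381.9468
Price P = Σ PV = 15,455.0185.
Macaulay duration = Σ(t·PV) / P = 135,381.9468 / 15,455.0185 = 8.75974 years.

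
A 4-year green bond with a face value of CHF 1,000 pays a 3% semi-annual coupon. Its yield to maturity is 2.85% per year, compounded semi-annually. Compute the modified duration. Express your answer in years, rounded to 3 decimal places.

Periodic yield y = 0.01425. First find Macaulay duration:
  t   CF        PV=CF/(1+0.01425)^t    t·PV
  1        15.00        14.7893        14.7893
  2        15.00        14.5815        29.1629
  3        15.00        14.3766        43.1298
  4        15.00        14.1746        56.6984
  5        15.00        13.9755        69.8773
  6        15.00        13.7791        82.6747
  7        15.00        13.5855        95.0986
  8     1,015.00       906.3708     7,250.9665
  Σ                  1,005.6328     7,642.3975
P = 1,005.6328; Macaulay duration = 7,642.3975 / 1,005.6328 = 7.59959 half-year periods = 3.79980 years.
Modified duration = D_Mac / (1 + y) = 3.79980 / 1.01425 = 3.74641 years.

3.746 years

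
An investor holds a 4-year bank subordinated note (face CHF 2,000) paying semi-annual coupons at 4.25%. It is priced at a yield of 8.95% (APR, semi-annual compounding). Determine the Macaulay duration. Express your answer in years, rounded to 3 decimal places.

3.690 years

Periodic yield y = 0.04475. Discount each cash flow and weight by its period:
  t   CF        PV=CF/(1+0.04475)^t    t·PV
  1        42.50        40.6796        40.6796
  2        42.50        38.9372        77.8743
  3        42.50        37.2693       111.8080
  4        42.50        35.6730       142.6919
  5        42.50        34.1450       170.7250
  6        42.50        32.6825       196.0947
  7        42.50        31.2826       218.9779
  8     2,042.50     1,439.0074    11,512.0592
  Σ                  1,689.6765    12,470.9106
Price P = Σ PV = 1,689.6765.
Macaulay duration = Σ(t·PV) / P = 12,470.9106 / 1,689.6765 = 7.38065 half-year periods.
In years: 7.38065 / 2 = 3.69032 years.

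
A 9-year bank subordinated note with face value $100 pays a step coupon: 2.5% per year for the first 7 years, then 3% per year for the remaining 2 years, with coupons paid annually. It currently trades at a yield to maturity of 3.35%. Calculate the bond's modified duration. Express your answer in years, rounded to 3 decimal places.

Periodic yield y = 0.0335. First find Macaulay duration:
  t   CF        PV=CF/(1+0.0335)^t    t·PV
  1         2.50         2.4190         2.4190
  2         2.50         2.3406         4.6811
  3         2.50         2.2647         6.7941
  4         2.50         2.1913         8.7651
  5         2.50         2.1203        10.6013
  6         2.50         2.0515        12.3092
  7         2.50         1.9850        13.8952
  8         3.00         2.3048        18.4386
  9       103.00        76.5672       689.1050
  Σ                     94.2443       767.0085
P = 94.2443; Macaulay duration = 767.0085 / 94.2443 = 8.13851 years.
Modified duration = D_Mac / (1 + y) = 8.13851 / 1.0335 = 7.87471 years.

7.875 years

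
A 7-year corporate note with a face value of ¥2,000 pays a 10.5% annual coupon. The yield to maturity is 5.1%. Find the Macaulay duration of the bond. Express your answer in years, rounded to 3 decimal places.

5.523 years

Periodic yield y = 0.051. Discount each cash flow and weight by its year:
  t   CF        PV=CF/(1+0.051)^t    t·PV
  1       210.00       199.8097       199.8097
  2       210.00       190.1139       380.2278
  3       210.00       180.8886       542.6657
  4       210.00       172.1109       688.4437
  5       210.00       163.7592       818.7960
  6       210.00       155.8128       934.8765
  7     2,210.00     1,560.1748    10,921.2237
  Σ                  2,622.6699    14,486.0431
Price P = Σ PV = 2,622.6699.
Macaulay duration = Σ(t·PV) / P = 14,486.0431 / 2,622.6699 = 5.52340 years.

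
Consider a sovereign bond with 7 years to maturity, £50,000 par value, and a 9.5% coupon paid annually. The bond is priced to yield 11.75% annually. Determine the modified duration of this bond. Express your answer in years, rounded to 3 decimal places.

4.763 years

Periodic yield y = 0.1175. First find Macaulay duration:
  t   CF        PV=CF/(1+0.1175)^t    t·PV
  1     4,750.00     4,250.5593     4,250.5593
  2     4,750.00     3,803.6325     7,607.2649
  3     4,750.00     3,403.6980    10,211.0939
  4     4,750.00     3,045.8147    12,183.2589
  5     4,750.00     2,725.5613    13,627.8064
  6     4,750.00     2,438.9810    14,633.8861
  7    54,750.00    25,156.5685   176,095.9796
  Σ                 44,824.8152   238,609.8491
P = 44,824.8152; Macaulay duration = 238,609.8491 / 44,824.8152 = 5.32316 years.
Modified duration = D_Mac / (1 + y) = 5.32316 / 1.1175 = 4.76346 years.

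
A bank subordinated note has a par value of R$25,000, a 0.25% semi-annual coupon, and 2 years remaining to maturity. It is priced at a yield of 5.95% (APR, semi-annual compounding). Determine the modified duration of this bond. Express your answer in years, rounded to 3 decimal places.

Periodic yield y = 0.02975. First find Macaulay duration:
  t   CF        PV=CF/(1+0.02975)^t    t·PV
  1        31.25        30.3472        30.3472
  2        31.25        29.4704        58.9409
  3        31.25        28.6190        85.8570
  4    25,031.25    22,261.5467    89,046.1868
  Σ                 22,349.9833    89,221.3319
P = 22,349.9833; Macaulay duration = 89,221.3319 / 22,349.9833 = 3.99201 half-year periods = 1.99600 years.
Modified duration = D_Mac / (1 + y) = 1.99600 / 1.02975 = 1.93834 years.

1.938 years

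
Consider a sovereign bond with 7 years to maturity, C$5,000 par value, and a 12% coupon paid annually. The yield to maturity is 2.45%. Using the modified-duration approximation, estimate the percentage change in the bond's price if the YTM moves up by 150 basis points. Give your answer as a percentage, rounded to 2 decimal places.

Periodic yield y = 0.0245. Modified duration first:
  t   CF        PV=CF/(1+0.0245)^t    t·PV
  1       600.00       585.6515       585.6515
  2       600.00       571.6462     1,143.2924
  3       600.00       557.9758     1,673.9274
  4       600.00       544.6323     2,178.5292
  5       600.00       531.6079     2,658.0396
  6       600.00       518.8950     3,113.3699
  7     5,600.00     4,727.2034    33,090.4237
  Σ                  8,037.6121    44,443.2337
P = 8,037.6121; D_Mac = 5.52941 yrs; D_mod = 5.52941/(1+0.0245) = 5.39718 yrs.
ΔP/P ≈ -D_mod · Δy = -5.39718 × (+0.015) = -0.080958 = -8.0958%.

-8.10%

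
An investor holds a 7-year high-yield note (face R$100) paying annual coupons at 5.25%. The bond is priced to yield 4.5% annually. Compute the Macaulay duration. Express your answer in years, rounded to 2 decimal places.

Periodic yield y = 0.045. Discount each cash flow and weight by its year:
  t   CF        PV=CF/(1+0.045)^t    t·PV
  1         5.25         5.0239         5.0239
  2         5.25         4.8076         9.6152
  3         5.25         4.6006        13.8017
  4         5.25         4.4024        17.6098
  5         5.25         4.2129        21.0643
  6         5.25         4.0315        24.1887
  7       105.25        77.3407       541.3849
  Σ                    104.4195       632.6885
Price P = Σ PV = 104.4195.
Macaulay duration = Σ(t·PV) / P = 632.6885 / 104.4195 = 6.05910 years.

6.06 years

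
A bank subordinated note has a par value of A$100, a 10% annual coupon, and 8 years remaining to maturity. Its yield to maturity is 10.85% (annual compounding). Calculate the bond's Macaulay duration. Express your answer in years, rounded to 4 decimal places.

Periodic yield y = 0.1085. Discount each cash flow and weight by its year:
  t   CF        PV=CF/(1+0.1085)^t    t·PV
  1        10.00         9.0212         9.0212
  2        10.00         8.1382        16.2764
  3        10.00         7.3416        22.0249
  4        10.00         6.6230        26.4921
  5        10.00         5.9748        29.8739
  6        10.00         5.3900        32.3398
  7        10.00         4.8624        34.0368
  8       110.00        48.2511       386.0087
  Σ                     95.6023       556.0738
Price P = Σ PV = 95.6023.
Macaulay duration = Σ(t·PV) / P = 556.0738 / 95.6023 = 5.81653 years.

5.8165 years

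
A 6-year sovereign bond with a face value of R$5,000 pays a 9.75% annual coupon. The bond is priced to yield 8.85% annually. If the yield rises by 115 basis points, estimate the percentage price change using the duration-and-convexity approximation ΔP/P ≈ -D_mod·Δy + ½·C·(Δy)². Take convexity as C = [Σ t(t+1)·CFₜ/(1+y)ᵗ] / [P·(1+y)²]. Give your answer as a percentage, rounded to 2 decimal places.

-4.94%

With y = 0.0885:
  t   CF        PV=CF/(1+0.0885)^t    t·PV        t(t+1)·PV
  1       487.50       447.8640       447.8640         895.7281
  2       487.50       411.4507       822.9013       2,468.7039
  3       487.50       377.9978     1,133.9935       4,535.9741
  4       487.50       347.2649     1,389.0596       6,945.2980
  5       487.50       319.0307     1,595.1534       9,570.9205
  6     5,487.50     3,299.1642    19,794.9853     138,564.8970
  Σ                  5,202.7723    25,183.9572     162,981.5215
P = 5,202.7723; D_Mac = 4.84049 yrs; D_mod = 4.44693 yrs; C = 26.43910.
Duration effect: -4.44693 × (+0.0115) = -0.051140
Convexity effect: 0.5 × 26.43910 × (0.0115)² = +0.0017483
ΔP/P ≈ -0.051140 + 0.0017483 = -0.049391 = -4.9391%.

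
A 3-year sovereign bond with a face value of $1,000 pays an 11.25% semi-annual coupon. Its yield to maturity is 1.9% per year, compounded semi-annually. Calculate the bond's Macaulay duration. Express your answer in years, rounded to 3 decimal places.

Periodic yield y = 0.0095. Discount each cash flow and weight by its period:
  t   CF        PV=CF/(1+0.0095)^t    t·PV
  1        56.25        55.7207        55.7207
  2        56.25        55.1963       110.3926
  3        56.25        54.6769       164.0306
  4        56.25        54.1623       216.6493
  5        56.25        53.6526       268.2631
  6     1,056.25       997.9960     5,987.9757
  Σ                  1,271.4047     6,803.0319
Price P = Σ PV = 1,271.4047.
Macaulay duration = Σ(t·PV) / P = 6,803.0319 / 1,271.4047 = 5.35080 half-year periods.
In years: 5.35080 / 2 = 2.67540 years.

2.675 years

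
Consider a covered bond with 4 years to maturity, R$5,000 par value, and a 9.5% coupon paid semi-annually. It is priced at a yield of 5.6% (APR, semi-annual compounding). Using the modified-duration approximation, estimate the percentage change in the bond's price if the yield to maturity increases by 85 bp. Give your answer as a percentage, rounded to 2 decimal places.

-2.86%

Periodic yield y = 0.028. Modified duration first:
  t   CF        PV=CF/(1+0.028)^t    t·PV
  1       237.50       231.0311       231.0311
  2       237.50       224.7385       449.4769
  3       237.50       218.6172       655.8515
  4       237.50       212.6626       850.6505
  5       237.50       206.8703     1,034.3513
  6       237.50       201.2357     1,207.4139
  7       237.50       195.7545     1,370.2817
  8     5,237.50     4,199.3214    33,594.5715
  Σ                  5,690.2312    39,393.6283
P = 5,690.2312; D_Mac = 6.92303 half-year periods = 3.46151 yrs; D_mod = 3.46151/(1+0.028) = 3.36723 yrs.
ΔP/P ≈ -D_mod · Δy = -3.36723 × (+0.0085) = -0.028621 = -2.8621%.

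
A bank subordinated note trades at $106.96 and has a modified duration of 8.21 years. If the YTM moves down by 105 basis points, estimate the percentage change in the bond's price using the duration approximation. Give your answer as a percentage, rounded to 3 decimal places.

Duration approximation: ΔP/P ≈ -D_mod · Δy = -8.21 × (-0.0105) = +0.086205.
As a percentage: +8.6205%.

+8.621%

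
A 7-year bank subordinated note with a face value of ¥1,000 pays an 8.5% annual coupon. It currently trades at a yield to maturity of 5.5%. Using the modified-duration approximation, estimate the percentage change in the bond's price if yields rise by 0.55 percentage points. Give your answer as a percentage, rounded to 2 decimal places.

-2.96%

Periodic yield y = 0.055. Modified duration first:
  t   CF        PV=CF/(1+0.055)^t    t·PV
  1        85.00        80.5687        80.5687
  2        85.00        76.3685       152.7369
  3        85.00        72.3872       217.1615
  4        85.00        68.6134       274.4537
  5        85.00        65.0364       325.1821
  6        85.00        61.6459       369.8754
  7     1,085.00       745.8689     5,221.0826
  Σ                  1,170.4890     6,641.0608
P = 1,170.4890; D_Mac = 5.67375 yrs; D_mod = 5.67375/(1+0.055) = 5.37796 yrs.
ΔP/P ≈ -D_mod · Δy = -5.37796 × (+0.0055) = -0.029579 = -2.9579%.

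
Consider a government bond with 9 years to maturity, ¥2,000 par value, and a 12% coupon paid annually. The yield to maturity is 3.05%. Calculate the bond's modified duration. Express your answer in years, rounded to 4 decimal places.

6.4925 years

Periodic yield y = 0.0305. First find Macaulay duration:
  t   CF        PV=CF/(1+0.0305)^t    t·PV
  1       240.00       232.8967       232.8967
  2       240.00       226.0035       452.0071
  3       240.00       219.3145       657.9434
  4       240.00       212.8233       851.2934
  5       240.00       206.5243     1,032.6217
  6       240.00       200.4118     1,202.4707
  7       240.00       194.4801     1,361.3610
  8       240.00       188.7241     1,509.7925
  9     2,240.00     1,709.2912    15,383.6207
  Σ                  3,390.4695    22,684.0071
P = 3,390.4695; Macaulay duration = 22,684.0071 / 3,390.4695 = 6.69052 years.
Modified duration = D_Mac / (1 + y) = 6.69052 / 1.0305 = 6.49250 years.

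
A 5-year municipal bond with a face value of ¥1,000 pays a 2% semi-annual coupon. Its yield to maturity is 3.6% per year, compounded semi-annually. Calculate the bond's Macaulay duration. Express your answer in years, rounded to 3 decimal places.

4.773 years

Periodic yield y = 0.018. Discount each cash flow and weight by its period:
  t   CF        PV=CF/(1+0.018)^t    t·PV
  1        10.00         9.8232         9.8232
  2        10.00         9.6495        19.2990
  3        10.00         9.4789        28.4366
  4        10.00         9.3113        37.2451
  5        10.00         9.1466        45.7331
  6        10.00         8.9849        53.9094
  7        10.00         8.8260        61.7822
  8        10.00         8.6700        69.3598
  9        10.00         8.5167        76.6501
  10    1,010.00       844.9745     8,449.7448
  Σ                    927.3815     8,851.9833
Price P = Σ PV = 927.3815.
Macaulay duration = Σ(t·PV) / P = 8,851.9833 / 927.3815 = 9.54514 half-year periods.
In years: 9.54514 / 2 = 4.77257 years.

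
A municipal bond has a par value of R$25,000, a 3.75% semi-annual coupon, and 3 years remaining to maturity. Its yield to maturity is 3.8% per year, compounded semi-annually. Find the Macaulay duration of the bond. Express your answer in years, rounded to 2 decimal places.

2.87 years

Periodic yield y = 0.019. Discount each cash flow and weight by its period:
  t   CF        PV=CF/(1+0.019)^t    t·PV
  1       468.75       460.0098       460.0098
  2       468.75       451.4326       902.8652
  3       468.75       443.0153     1,329.0459
  4       468.75       434.7550     1,739.0198
  5       468.75       426.6486     2,133.2432
  6    25,468.75    22,749.0113   136,494.0678
  Σ                 24,964.8726   143,058.2517
Price P = Σ PV = 24,964.8726.
Macaulay duration = Σ(t·PV) / P = 143,058.2517 / 24,964.8726 = 5.73038 half-year periods.
In years: 5.73038 / 2 = 2.86519 years.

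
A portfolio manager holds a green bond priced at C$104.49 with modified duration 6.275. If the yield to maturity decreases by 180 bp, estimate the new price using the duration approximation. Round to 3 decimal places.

C$116.292

Duration approximation: ΔP/P ≈ -D_mod · Δy = -6.275 × (-0.018) = +0.112950.
New price ≈ 104.49 × (1 + 0.112950) = 116.2921455.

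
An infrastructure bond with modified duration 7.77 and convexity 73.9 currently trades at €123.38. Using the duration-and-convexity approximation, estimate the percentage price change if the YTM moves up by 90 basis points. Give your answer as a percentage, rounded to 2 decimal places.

-6.69%

Duration effect: -D_mod·Δy = -7.77 × (+0.009) = -0.069930
Convexity effect: ½·C·(Δy)² = 0.5 × 73.9 × (0.009)² = +0.00299295
ΔP/P ≈ -0.069930 + 0.00299295 = -0.06693705
= -6.693705%.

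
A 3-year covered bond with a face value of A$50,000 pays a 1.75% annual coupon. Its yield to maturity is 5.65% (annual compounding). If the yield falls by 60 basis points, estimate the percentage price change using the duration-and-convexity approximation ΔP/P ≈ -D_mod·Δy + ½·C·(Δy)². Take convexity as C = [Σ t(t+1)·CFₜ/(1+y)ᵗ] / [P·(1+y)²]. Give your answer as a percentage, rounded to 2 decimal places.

+1.69%

With y = 0.0565:
  t   CF        PV=CF/(1+0.0565)^t    t·PV        t(t+1)·PV
  1       875.00       828.2063       828.2063       1,656.4127
  2       875.00       783.9151     1,567.8303       4,703.4908
  3    50,875.00    43,141.5672   129,424.7017     517,698.8069
  Σ                 44,753.6887   131,820.7383     524,058.7104
P = 44,753.6887; D_Mac = 2.94547 yrs; D_mod = 2.78795 yrs; C = 10.49088.
Duration effect: -2.78795 × (-0.006) = +0.016728
Convexity effect: 0.5 × 10.49088 × (-0.006)² = +0.0001888
ΔP/P ≈ +0.016728 + 0.0001888 = +0.016917 = +1.6917%.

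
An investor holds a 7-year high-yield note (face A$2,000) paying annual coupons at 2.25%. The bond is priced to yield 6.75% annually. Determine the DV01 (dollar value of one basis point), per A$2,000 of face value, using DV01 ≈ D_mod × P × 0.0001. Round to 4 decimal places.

Periodic yield y = 0.0675.
  t   CF        PV=CF/(1+0.0675)^t    t·PV
  1        45.00        42.1546        42.1546
  2        45.00        39.4891        78.9781
  3        45.00        36.9921       110.9763
  4        45.00        34.6530       138.6120
  5        45.00        32.4618       162.3092
  6        45.00        30.4092       182.4553
  7     2,045.00     1,294.5479     9,061.8353
  Σ                  1,510.7077     9,777.3208
P = 1,510.7077; D_Mac = 6.47201 yrs; D_mod = 6.06278 yrs.
DV01 ≈ 6.06278 × 1,510.7077 × 0.0001 = 0.915908.

A$0.9159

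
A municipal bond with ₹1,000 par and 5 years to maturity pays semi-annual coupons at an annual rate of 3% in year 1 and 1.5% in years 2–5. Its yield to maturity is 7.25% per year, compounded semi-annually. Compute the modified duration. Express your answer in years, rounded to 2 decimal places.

Periodic yield y = 0.03625. First find Macaulay duration:
  t   CF        PV=CF/(1+0.03625)^t    t·PV
  1        15.00        14.4753        14.4753
  2        15.00        13.9689        27.9378
  3         7.50         6.7401        20.2204
  4         7.50         6.5043        26.0174
  5         7.50         6.2768        31.3840
  6         7.50         6.0572        36.3434
  7         7.50         5.8453        40.9173
  8         7.50         5.6409        45.1268
  9         7.50         5.4435        48.9917
  10    1,007.50       705.6667     7,056.6669
  Σ                    776.6191     7,348.0810
P = 776.6191; Macaulay duration = 7,348.0810 / 776.6191 = 9.46163 half-year periods = 4.73081 years.
Modified duration = D_Mac / (1 + y) = 4.73081 / 1.03625 = 4.56532 years.

4.57 years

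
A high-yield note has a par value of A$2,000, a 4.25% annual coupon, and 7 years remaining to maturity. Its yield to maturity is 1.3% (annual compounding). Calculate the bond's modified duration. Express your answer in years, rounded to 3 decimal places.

Periodic yield y = 0.013. First find Macaulay duration:
  t   CF        PV=CF/(1+0.013)^t    t·PV
  1        85.00        83.9092        83.9092
  2        85.00        82.8324       165.6647
  3        85.00        81.7694       245.3081
  4        85.00        80.7200       322.8800
  5        85.00        79.6841       398.4205
  6        85.00        78.6615       471.9690
  7     2,085.00     1,904.7586    13,333.3102
  Σ                  2,392.3351    15,021.4617
P = 2,392.3351; Macaulay duration = 15,021.4617 / 2,392.3351 = 6.27900 years.
Modified duration = D_Mac / (1 + y) = 6.27900 / 1.013 = 6.19842 years.

6.198 years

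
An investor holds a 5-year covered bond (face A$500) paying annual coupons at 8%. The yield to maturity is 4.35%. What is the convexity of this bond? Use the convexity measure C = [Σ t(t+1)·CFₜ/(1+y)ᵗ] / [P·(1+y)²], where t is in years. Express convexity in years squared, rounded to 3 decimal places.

22.922

With y = 0.0435:
  t   CF        PV=CF/(1+0.0435)^t    t·PV        t(t+1)·PV
  1        40.00        38.3325        38.3325          76.6651
  2        40.00        36.7346        73.4692         220.4075
  3        40.00        35.2032       105.6097         422.4389
  4        40.00        33.7357       134.9429         674.7147
  5       540.00       436.4470     2,182.2349      13,093.4094
  Σ                    580.4531     2,534.5893      14,487.6355
P = 580.4531.
Convexity = Σ t(t+1)·PV / [P·(1+y)²] = 14,487.6355 / (580.4531 × 1.088892) = 22.92163.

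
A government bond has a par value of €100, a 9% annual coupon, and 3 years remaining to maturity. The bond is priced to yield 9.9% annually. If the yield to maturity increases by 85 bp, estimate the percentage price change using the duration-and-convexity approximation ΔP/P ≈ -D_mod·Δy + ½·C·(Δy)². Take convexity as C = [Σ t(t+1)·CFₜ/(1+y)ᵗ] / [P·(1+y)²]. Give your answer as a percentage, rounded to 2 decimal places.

With y = 0.099:
  t   CF        PV=CF/(1+0.099)^t    t·PV        t(t+1)·PV
  1         9.00         8.1893         8.1893          16.3785
  2         9.00         7.4516        14.9031          44.7094
  3       109.00        82.1171       246.3512         985.4048
  Σ                     97.7579       269.4436       1,046.4927
P = 97.7579; D_Mac = 2.75623 yrs; D_mod = 2.50795 yrs; C = 8.86317.
Duration effect: -2.50795 × (+0.0085) = -0.021318
Convexity effect: 0.5 × 8.86317 × (0.0085)² = +0.0003202
ΔP/P ≈ -0.021318 + 0.0003202 = -0.020997 = -2.0997%.

-2.10%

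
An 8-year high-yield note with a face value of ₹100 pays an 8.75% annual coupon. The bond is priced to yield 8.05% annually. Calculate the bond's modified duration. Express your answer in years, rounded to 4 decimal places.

Periodic yield y = 0.0805. First find Macaulay duration:
  t   CF        PV=CF/(1+0.0805)^t    t·PV
  1         8.75         8.0981         8.0981
  2         8.75         7.4948        14.9895
  3         8.75         6.9364        20.8092
  4         8.75         6.4196        25.6785
  5         8.75         5.9413        29.7067
  6         8.75         5.4987        32.9922
  7         8.75         5.0890        35.6232
  8       108.75        58.5371       468.2967
  Σ                    104.0150       636.1940
P = 104.0150; Macaulay duration = 636.1940 / 104.0150 = 6.11637 years.
Modified duration = D_Mac / (1 + y) = 6.11637 / 1.0805 = 5.66068 years.

5.6607 years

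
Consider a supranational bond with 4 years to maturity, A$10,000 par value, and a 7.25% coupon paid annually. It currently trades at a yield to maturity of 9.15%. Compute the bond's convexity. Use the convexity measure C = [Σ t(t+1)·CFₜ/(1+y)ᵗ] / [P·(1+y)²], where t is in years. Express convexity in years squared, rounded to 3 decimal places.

With y = 0.0915:
  t   CF        PV=CF/(1+0.0915)^t    t·PV        t(t+1)·PV
  1       725.00       664.2235       664.2235       1,328.4471
  2       725.00       608.5420     1,217.0839       3,651.2517
  3       725.00       557.5281     1,672.5844       6,690.3376
  4    10,725.00     7,556.1808    30,224.7232     151,123.6159
  Σ                  9,386.4744    33,778.6150     162,793.6523
P = 9,386.4744.
Convexity = Σ t(t+1)·PV / [P·(1+y)²] = 162,793.6523 / (9,386.4744 × 1.191372) = 14.55752.

14.558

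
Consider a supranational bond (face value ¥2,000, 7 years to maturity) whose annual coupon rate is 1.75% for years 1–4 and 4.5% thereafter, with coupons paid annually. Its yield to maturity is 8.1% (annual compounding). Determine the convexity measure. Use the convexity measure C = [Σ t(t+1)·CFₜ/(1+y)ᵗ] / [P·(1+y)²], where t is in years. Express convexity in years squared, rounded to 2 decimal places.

With y = 0.081:
  t   CF        PV=CF/(1+0.081)^t    t·PV        t(t+1)·PV
  1        35.00        32.3774        32.3774          64.7549
  2        35.00        29.9514        59.9027         179.7082
  3        35.00        27.7071        83.1213         332.4851
  4        35.00        25.6310       102.5239         512.6197
  5        90.00        60.9697       304.8485       1,829.0909
  6        90.00        56.4012       338.4072       2,368.8504
  7     2,090.00     1,211.6200     8,481.3399      67,850.7192
  Σ                  1,444.6578     9,402.5210      73,138.2284
P = 1,444.6578.
Convexity = Σ t(t+1)·PV / [P·(1+y)²] = 73,138.2284 / (1,444.6578 × 1.168561) = 43.32395.

43.32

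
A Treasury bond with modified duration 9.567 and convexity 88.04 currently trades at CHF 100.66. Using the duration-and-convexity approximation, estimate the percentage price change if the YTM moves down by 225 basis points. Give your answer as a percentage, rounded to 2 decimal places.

+23.75%

Duration effect: -D_mod·Δy = -9.567 × (-0.0225) = +0.2152575
Convexity effect: ½·C·(Δy)² = 0.5 × 88.04 × (-0.0225)² = +0.022285125
ΔP/P ≈ +0.2152575 + 0.022285125 = +0.237542625
= +23.7542625%.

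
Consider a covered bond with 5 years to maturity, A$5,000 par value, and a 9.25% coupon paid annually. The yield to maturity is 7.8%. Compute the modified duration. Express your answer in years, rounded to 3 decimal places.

Periodic yield y = 0.078. First find Macaulay duration:
  t   CF        PV=CF/(1+0.078)^t    t·PV
  1       462.50       429.0353       429.0353
  2       462.50       397.9919       795.9838
  3       462.50       369.1947     1,107.5841
  4       462.50       342.4812     1,369.9247
  5     5,462.50     3,752.3008    18,761.5040
  Σ                  5,291.0038    22,464.0318
P = 5,291.0038; Macaulay duration = 22,464.0318 / 5,291.0038 = 4.24570 years.
Modified duration = D_Mac / (1 + y) = 4.24570 / 1.078 = 3.93850 years.

3.939 years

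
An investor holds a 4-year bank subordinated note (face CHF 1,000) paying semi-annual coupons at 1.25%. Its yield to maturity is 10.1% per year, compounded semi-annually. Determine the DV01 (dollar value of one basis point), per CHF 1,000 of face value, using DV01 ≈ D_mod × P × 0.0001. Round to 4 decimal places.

Periodic yield y = 0.0505.
  t   CF        PV=CF/(1+0.0505)^t    t·PV
  1         6.25         5.9495         5.9495
  2         6.25         5.6635        11.3271
  3         6.25         5.3913        16.1738
  4         6.25         5.1321        20.5284
  5         6.25         4.8854        24.4270
  6         6.25         4.6505        27.9033
  7         6.25         4.4270        30.9889
  8     1,006.25       678.4806     5,427.8449
  Σ                    714.5800     5,565.1429
P = 714.5800; D_Mac = 7.78799 half-year periods = 3.89400 yrs; D_mod = 3.70680 yrs.
DV01 ≈ 3.70680 × 714.5800 × 0.0001 = 0.264881.

CHF 0.2649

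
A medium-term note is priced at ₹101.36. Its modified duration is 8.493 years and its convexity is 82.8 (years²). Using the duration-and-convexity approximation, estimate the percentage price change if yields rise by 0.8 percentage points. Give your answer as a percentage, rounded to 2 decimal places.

Duration effect: -D_mod·Δy = -8.493 × (+0.008) = -0.067944
Convexity effect: ½·C·(Δy)² = 0.5 × 82.8 × (0.008)² = +0.0026496
ΔP/P ≈ -0.067944 + 0.0026496 = -0.0652944
= -6.52944%.

-6.53%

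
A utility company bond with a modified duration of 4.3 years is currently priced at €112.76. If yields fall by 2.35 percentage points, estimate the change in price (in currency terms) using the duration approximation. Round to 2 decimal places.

Duration approximation: ΔP/P ≈ -D_mod · Δy = -4.3 × (-0.0235) = +0.101050.
ΔP ≈ 112.76 × (+0.101050) = +11.394398.

+€11.39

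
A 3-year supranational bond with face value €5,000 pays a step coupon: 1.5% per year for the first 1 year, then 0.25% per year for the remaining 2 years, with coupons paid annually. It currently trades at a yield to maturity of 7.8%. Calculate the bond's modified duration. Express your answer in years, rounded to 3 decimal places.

Periodic yield y = 0.078. First find Macaulay duration:
  t   CF        PV=CF/(1+0.078)^t    t·PV
  1        75.00        69.5733        69.5733
  2        12.50        10.7565        21.5131
  3     5,012.50     4,001.2723    12,003.8168
  Σ                  4,081.6021    12,094.9031
P = 4,081.6021; Macaulay duration = 12,094.9031 / 4,081.6021 = 2.96327 years.
Modified duration = D_Mac / (1 + y) = 2.96327 / 1.078 = 2.74886 years.

2.749 years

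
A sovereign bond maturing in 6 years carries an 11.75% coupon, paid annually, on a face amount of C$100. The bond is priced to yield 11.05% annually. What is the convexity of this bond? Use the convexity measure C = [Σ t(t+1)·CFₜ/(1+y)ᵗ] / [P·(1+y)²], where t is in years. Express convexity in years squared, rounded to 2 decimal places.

24.00

With y = 0.1105:
  t   CF        PV=CF/(1+0.1105)^t    t·PV        t(t+1)·PV
  1        11.75        10.5808        10.5808          21.1616
  2        11.75         9.5280        19.0560          57.1679
  3        11.75         8.5799        25.7397         102.9588
  4        11.75         7.7262        30.9046         154.5232
  5        11.75         6.9574        34.7868         208.7211
  6       111.75        59.5849       357.5094       2,502.5655
  Σ                    102.9571       478.5773       3,047.0980
P = 102.9571.
Convexity = Σ t(t+1)·PV / [P·(1+y)²] = 3,047.0980 / (102.9571 × 1.233210) = 23.99899.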